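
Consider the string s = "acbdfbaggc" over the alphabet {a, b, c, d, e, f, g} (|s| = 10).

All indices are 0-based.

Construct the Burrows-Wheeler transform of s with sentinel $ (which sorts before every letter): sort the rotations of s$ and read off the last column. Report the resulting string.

c$bfcgabdga

rank  rotation     last
    0  $acbdfbaggc  c
    1  acbdfbaggc$  $
    2  aggc$acbdfb  b
    3  baggc$acbdf  f
    4  bdfbaggc$ac  c
    5  c$acbdfbagg  g
    6  cbdfbaggc$a  a
    7  dfbaggc$acb  b
    8  fbaggc$acbd  d
    9  gc$acbdfbag  g
   10  ggc$acbdfba  a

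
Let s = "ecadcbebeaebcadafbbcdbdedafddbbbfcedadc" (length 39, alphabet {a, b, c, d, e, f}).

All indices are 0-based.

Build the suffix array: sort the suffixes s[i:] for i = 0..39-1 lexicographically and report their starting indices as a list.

[13, 36, 2, 9, 15, 25, 29, 17, 30, 11, 18, 21, 7, 5, 31, 38, 12, 1, 4, 19, 33, 35, 14, 24, 28, 20, 37, 3, 27, 22, 8, 10, 6, 0, 34, 23, 16, 32, 26]

rank | idx | suffix
   0 |  13 | adafbbcdbdedafddbbbfcedadc
   1 |  36 | adc
   2 |   2 | adcbebeaebcadafbbcdbdedafddbbbfcedadc
   3 |   9 | aebcadafbbcdbdedafddbbbfcedadc
   4 |  15 | afbbcdbdedafddbbbfcedadc
   5 |  25 | afddbbbfcedadc
   6 |  29 | bbbfcedadc
   7 |  17 | bbcdbdedafddbbbfcedadc
   8 |  30 | bbfcedadc
   9 |  11 | bcadafbbcdbdedafddbbbfcedadc
  10 |  18 | bcdbdedafddbbbfcedadc
  11 |  21 | bdedafddbbbfcedadc
  12 |   7 | beaebcadafbbcdbdedafddbbbfcedadc
  13 |   5 | bebeaebcadafbbcdbdedafddbbbfcedadc
  14 |  31 | bfcedadc
  15 |  38 | c
  16 |  12 | cadafbbcdbdedafddbbbfcedadc
  17 |   1 | cadcbebeaebcadafbbcdbdedafddbbbfcedadc
  18 |   4 | cbebeaebcadafbbcdbdedafddbbbfcedadc
  19 |  19 | cdbdedafddbbbfcedadc
  20 |  33 | cedadc
  21 |  35 | dadc
  22 |  14 | dafbbcdbdedafddbbbfcedadc
  23 |  24 | dafddbbbfcedadc
  24 |  28 | dbbbfcedadc
  25 |  20 | dbdedafddbbbfcedadc
  26 |  37 | dc
  27 |   3 | dcbebeaebcadafbbcdbdedafddbbbfcedadc
  28 |  27 | ddbbbfcedadc
  29 |  22 | dedafddbbbfcedadc
  30 |   8 | eaebcadafbbcdbdedafddbbbfcedadc
  31 |  10 | ebcadafbbcdbdedafddbbbfcedadc
  32 |   6 | ebeaebcadafbbcdbdedafddbbbfcedadc
  33 |   0 | ecadcbebeaebcadafbbcdbdedafddbbbfcedadc
  34 |  34 | edadc
  35 |  23 | edafddbbbfcedadc
  36 |  16 | fbbcdbdedafddbbbfcedadc
  37 |  32 | fcedadc
  38 |  26 | fddbbbfcedadc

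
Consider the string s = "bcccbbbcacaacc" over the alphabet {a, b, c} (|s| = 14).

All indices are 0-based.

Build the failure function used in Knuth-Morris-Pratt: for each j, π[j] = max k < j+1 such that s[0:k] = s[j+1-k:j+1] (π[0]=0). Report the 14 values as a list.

[0, 0, 0, 0, 1, 1, 1, 2, 0, 0, 0, 0, 0, 0]

π[0] = 0
j=1 s[j]='c': π[1]=0 (border '')
j=2 s[j]='c': π[2]=0 (border '')
j=3 s[j]='c': π[3]=0 (border '')
j=4 s[j]='b': π[4]=1 (border 'b')
j=5 s[j]='b': k: 1→0; π[5]=1 (border 'b')
j=6 s[j]='b': k: 1→0; π[6]=1 (border 'b')
j=7 s[j]='c': π[7]=2 (border 'bc')
j=8 s[j]='a': k: 2→0; π[8]=0 (border '')
j=9 s[j]='c': π[9]=0 (border '')
j=10 s[j]='a': π[10]=0 (border '')
j=11 s[j]='a': π[11]=0 (border '')
j=12 s[j]='c': π[12]=0 (border '')
j=13 s[j]='c': π[13]=0 (border '')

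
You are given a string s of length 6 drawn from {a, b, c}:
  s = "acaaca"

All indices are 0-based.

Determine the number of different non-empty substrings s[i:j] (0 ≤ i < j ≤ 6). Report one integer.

14

rank | idx | suffix
   0 |   5 | a
   1 |   2 | aaca
   2 |   3 | aca
   3 |   0 | acaaca
   4 |   4 | ca
   5 |   1 | caaca

SA = [5, 2, 3, 0, 4, 1]
i: (SA[i-1],SA[i]) lcp shared
  1: (5,2) 1 'a'
  2: (2,3) 1 'a'
  3: (3,0) 3 'aca'
  4: (0,4) 0 ''
  5: (4,1) 2 'ca'

n(n+1)/2 = 6·7/2 = 21
Σ LCP = 0 + 1 + 1 + 3 + 0 + 2 = 7
distinct = 21 − 7 = 14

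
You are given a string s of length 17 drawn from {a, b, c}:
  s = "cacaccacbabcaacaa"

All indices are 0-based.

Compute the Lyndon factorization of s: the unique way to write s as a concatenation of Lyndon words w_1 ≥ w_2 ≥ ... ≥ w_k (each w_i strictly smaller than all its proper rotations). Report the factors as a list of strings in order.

emit factor 1: 'c' (i=0, period=1)
emit factor 2: 'acaccacb' (i=1, period=8)
emit factor 3: 'abc' (i=9, period=3)
emit factor 4: 'aac' (i=12, period=3)
emit factor 5: 'a' (i=15, period=1)
emit factor 6: 'a' (i=16, period=1)

["c", "acaccacb", "abc", "aac", "a", "a"]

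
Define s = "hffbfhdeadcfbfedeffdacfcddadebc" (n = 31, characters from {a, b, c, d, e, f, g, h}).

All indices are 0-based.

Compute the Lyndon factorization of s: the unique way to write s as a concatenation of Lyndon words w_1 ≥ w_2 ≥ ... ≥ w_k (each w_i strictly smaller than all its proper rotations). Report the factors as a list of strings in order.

emit factor 1: 'h' (i=0, period=1)
emit factor 2: 'f' (i=1, period=1)
emit factor 3: 'f' (i=2, period=1)
emit factor 4: 'bfhde' (i=3, period=5)
emit factor 5: 'adcfbfedeffd' (i=8, period=12)
emit factor 6: 'acfcddadebc' (i=20, period=11)

["h", "f", "f", "bfhde", "adcfbfedeffd", "acfcddadebc"]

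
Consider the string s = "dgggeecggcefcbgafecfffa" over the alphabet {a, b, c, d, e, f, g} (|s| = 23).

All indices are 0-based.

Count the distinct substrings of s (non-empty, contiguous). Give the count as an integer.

rank | idx | suffix
   0 |  22 | a
   1 |  15 | afecfffa
   2 |  13 | bgafecfffa
   3 |  12 | cbgafecfffa
   4 |   9 | cefcbgafecfffa
   5 |  18 | cfffa
   6 |   6 | cggcefcbgafecfffa
   7 |   0 | dgggeecggcefcbgafecfffa
   8 |  17 | ecfffa
   9 |   5 | ecggcefcbgafecfffa
  10 |   4 | eecggcefcbgafecfffa
  11 |  10 | efcbgafecfffa
  12 |  21 | fa
  13 |  11 | fcbgafecfffa
  14 |  16 | fecfffa
  15 |  20 | ffa
  16 |  19 | fffa
  17 |  14 | gafecfffa
  18 |   8 | gcefcbgafecfffa
  19 |   3 | geecggcefcbgafecfffa
  20 |   7 | ggcefcbgafecfffa
  21 |   2 | ggeecggcefcbgafecfffa
  22 |   1 | gggeecggcefcbgafecfffa

SA = [22, 15, 13, 12, 9, 18, 6, 0, 17, 5, 4, 10, 21, 11, 16, 20, 19, 14, 8, 3, 7, 2, 1]
rank  pair      lcp
   1  s[22:],s[15:]  1  'a'
   2  s[15:],s[13:]  0  ''
   3  s[13:],s[12:]  0  ''
   4  s[12:],s[9:]  1  'c'
   5  s[9:],s[18:]  1  'c'
   6  s[18:],s[6:]  1  'c'
   7  s[6:],s[0:]  0  ''
   8  s[0:],s[17:]  0  ''
   9  s[17:],s[5:]  2  'ec'
  10  s[5:],s[4:]  1  'e'
  11  s[4:],s[10:]  1  'e'
  12  s[10:],s[21:]  0  ''
  13  s[21:],s[11:]  1  'f'
  14  s[11:],s[16:]  1  'f'
  15  s[16:],s[20:]  1  'f'
  16  s[20:],s[19:]  2  'ff'
  17  s[19:],s[14:]  0  ''
  18  s[14:],s[8:]  1  'g'
  19  s[8:],s[3:]  1  'g'
  20  s[3:],s[7:]  1  'g'
  21  s[7:],s[2:]  2  'gg'
  22  s[2:],s[1:]  2  'gg'

n(n+1)/2 = 23·24/2 = 276
Σ LCP = 0 + 1 + 0 + 0 + 1 + 1 + 1 + 0 + 0 + 2 + 1 + 1 + 0 + 1 + 1 + 1 + 2 + 0 + 1 + 1 + 1 + 2 + 2 = 20
distinct = 276 − 20 = 256

256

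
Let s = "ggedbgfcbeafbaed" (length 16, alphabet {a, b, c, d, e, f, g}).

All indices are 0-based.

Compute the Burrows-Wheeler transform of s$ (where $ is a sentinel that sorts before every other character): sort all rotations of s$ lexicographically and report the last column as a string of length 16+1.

rank  rotation           last
    0  $ggedbgfcbeafbaed  d
    1  aed$ggedbgfcbeafb  b
    2  afbaed$ggedbgfcbe  e
    3  baed$ggedbgfcbeaf  f
    4  beafbaed$ggedbgfc  c
    5  bgfcbeafbaed$gged  d
    6  cbeafbaed$ggedbgf  f
    7  d$ggedbgfcbeafbae  e
    8  dbgfcbeafbaed$gge  e
    9  eafbaed$ggedbgfcb  b
   10  ed$ggedbgfcbeafba  a
   11  edbgfcbeafbaed$gg  g
   12  fbaed$ggedbgfcbea  a
   13  fcbeafbaed$ggedbg  g
   14  gedbgfcbeafbaed$g  g
   15  gfcbeafbaed$ggedb  b
   16  ggedbgfcbeafbaed$  $

dbefcdfeebagaggb$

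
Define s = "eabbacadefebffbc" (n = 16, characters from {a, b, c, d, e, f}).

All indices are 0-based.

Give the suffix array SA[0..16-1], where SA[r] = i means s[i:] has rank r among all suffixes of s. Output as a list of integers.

[1, 4, 6, 3, 2, 14, 11, 15, 5, 7, 0, 10, 8, 13, 9, 12]

rank→(start, suffix):
  0 → (1, 'abbacadefebffbc')
  1 → (4, 'acadefebffbc')
  2 → (6, 'adefebffbc')
  3 → (3, 'bacadefebffbc')
  4 → (2, 'bbacadefebffbc')
  5 → (14, 'bc')
  6 → (11, 'bffbc')
  7 → (15, 'c')
  8 → (5, 'cadefebffbc')
  9 → (7, 'defebffbc')
  10 → (0, 'eabbacadefebffbc')
  11 → (10, 'ebffbc')
  12 → (8, 'efebffbc')
  13 → (13, 'fbc')
  14 → (9, 'febffbc')
  15 → (12, 'ffbc')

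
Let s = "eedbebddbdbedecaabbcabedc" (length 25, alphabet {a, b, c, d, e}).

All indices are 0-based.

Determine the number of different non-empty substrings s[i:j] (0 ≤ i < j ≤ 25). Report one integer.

294

rank→(start, suffix):
  0 → (15, 'aabbcabedc')
  1 → (16, 'abbcabedc')
  2 → (20, 'abedc')
  3 → (17, 'bbcabedc')
  4 → (18, 'bcabedc')
  5 → (8, 'bdbedecaabbcabedc')
  6 → (5, 'bddbdbedecaabbcabedc')
  7 → (3, 'bebddbdbedecaabbcabedc')
  8 → (21, 'bedc')
  9 → (10, 'bedecaabbcabedc')
  10 → (24, 'c')
  11 → (14, 'caabbcabedc')
  12 → (19, 'cabedc')
  13 → (7, 'dbdbedecaabbcabedc')
  14 → (2, 'dbebddbdbedecaabbcabedc')
  15 → (9, 'dbedecaabbcabedc')
  16 → (23, 'dc')
  17 → (6, 'ddbdbedecaabbcabedc')
  18 → (12, 'decaabbcabedc')
  19 → (4, 'ebddbdbedecaabbcabedc')
  20 → (13, 'ecaabbcabedc')
  21 → (1, 'edbebddbdbedecaabbcabedc')
  22 → (22, 'edc')
  23 → (11, 'edecaabbcabedc')
  24 → (0, 'eedbebddbdbedecaabbcabedc')

SA = [15, 16, 20, 17, 18, 8, 5, 3, 21, 10, 24, 14, 19, 7, 2, 9, 23, 6, 12, 4, 13, 1, 22, 11, 0]
i: (SA[i-1],SA[i]) lcp shared
  1: (15,16) 1 'a'
  2: (16,20) 2 'ab'
  3: (20,17) 0 ''
  4: (17,18) 1 'b'
  5: (18,8) 1 'b'
  6: (8,5) 2 'bd'
  7: (5,3) 1 'b'
  8: (3,21) 2 'be'
  9: (21,10) 3 'bed'
  10: (10,24) 0 ''
  11: (24,14) 1 'c'
  12: (14,19) 2 'ca'
  13: (19,7) 0 ''
  14: (7,2) 2 'db'
  15: (2,9) 3 'dbe'
  16: (9,23) 1 'd'
  17: (23,6) 1 'd'
  18: (6,12) 1 'd'
  19: (12,4) 0 ''
  20: (4,13) 1 'e'
  21: (13,1) 1 'e'
  22: (1,22) 2 'ed'
  23: (22,11) 2 'ed'
  24: (11,0) 1 'e'

n(n+1)/2 = 25·26/2 = 325
Σ LCP = 0 + 1 + 2 + 0 + 1 + 1 + 2 + 1 + 2 + 3 + 0 + 1 + 2 + 0 + 2 + 3 + 1 + 1 + 1 + 0 + 1 + 1 + 2 + 2 + 1 = 31
distinct = 325 − 31 = 294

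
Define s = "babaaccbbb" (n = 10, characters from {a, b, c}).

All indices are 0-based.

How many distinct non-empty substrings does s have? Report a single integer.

rank→(start, suffix):
  0 → (3, 'aaccbbb')
  1 → (1, 'abaaccbbb')
  2 → (4, 'accbbb')
  3 → (9, 'b')
  4 → (2, 'baaccbbb')
  5 → (0, 'babaaccbbb')
  6 → (8, 'bb')
  7 → (7, 'bbb')
  8 → (6, 'cbbb')
  9 → (5, 'ccbbb')

SA = [3, 1, 4, 9, 2, 0, 8, 7, 6, 5]
rank  pair      lcp
   1  s[3:],s[1:]  1  'a'
   2  s[1:],s[4:]  1  'a'
   3  s[4:],s[9:]  0  ''
   4  s[9:],s[2:]  1  'b'
   5  s[2:],s[0:]  2  'ba'
   6  s[0:],s[8:]  1  'b'
   7  s[8:],s[7:]  2  'bb'
   8  s[7:],s[6:]  0  ''
   9  s[6:],s[5:]  1  'c'

n(n+1)/2 = 10·11/2 = 55
Σ LCP = 0 + 1 + 1 + 0 + 1 + 2 + 1 + 2 + 0 + 1 = 9
distinct = 55 − 9 = 46

46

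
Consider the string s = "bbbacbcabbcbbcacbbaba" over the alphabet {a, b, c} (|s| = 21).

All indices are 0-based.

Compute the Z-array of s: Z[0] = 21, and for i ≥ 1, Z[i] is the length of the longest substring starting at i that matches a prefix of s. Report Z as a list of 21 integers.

[21, 2, 1, 0, 0, 1, 0, 0, 2, 1, 0, 2, 1, 0, 0, 0, 2, 1, 0, 1, 0]

Z[0]=21
i=1: fresh scan; Z[1]=2 grow→box=[1,3)
i=2: min(r-i=1, Z[1]=2)=1; Z[2]=1
i=3: fresh scan; Z[3]=0
i=4: fresh scan; Z[4]=0
i=5: fresh scan; Z[5]=1 grow→box=[5,6)
i=6: fresh scan; Z[6]=0
i=7: fresh scan; Z[7]=0
i=8: fresh scan; Z[8]=2 grow→box=[8,10)
i=9: min(r-i=1, Z[1]=2)=1; Z[9]=1
i=10: fresh scan; Z[10]=0
i=11: fresh scan; Z[11]=2 grow→box=[11,13)
i=12: min(r-i=1, Z[1]=2)=1; Z[12]=1
i=13: fresh scan; Z[13]=0
i=14: fresh scan; Z[14]=0
i=15: fresh scan; Z[15]=0
i=16: fresh scan; Z[16]=2 grow→box=[16,18)
i=17: min(r-i=1, Z[1]=2)=1; Z[17]=1
i=18: fresh scan; Z[18]=0
i=19: fresh scan; Z[19]=1 grow→box=[19,20)
i=20: fresh scan; Z[20]=0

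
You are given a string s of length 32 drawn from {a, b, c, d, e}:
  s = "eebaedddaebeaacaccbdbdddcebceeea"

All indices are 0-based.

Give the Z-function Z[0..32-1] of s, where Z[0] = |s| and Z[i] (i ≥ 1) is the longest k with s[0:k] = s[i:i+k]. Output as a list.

[32, 1, 0, 0, 1, 0, 0, 0, 0, 1, 0, 1, 0, 0, 0, 0, 0, 0, 0, 0, 0, 0, 0, 0, 0, 1, 0, 0, 2, 2, 1, 0]

Z[0]=32
i=1: outside box; Z[1]=1 extend→box=[1,2)
i=2: outside box; Z[2]=0
i=3: outside box; Z[3]=0
i=4: outside box; Z[4]=1 extend→box=[4,5)
i=5: outside box; Z[5]=0
i=6: outside box; Z[6]=0
i=7: outside box; Z[7]=0
i=8: outside box; Z[8]=0
i=9: outside box; Z[9]=1 extend→box=[9,10)
i=10: outside box; Z[10]=0
i=11: outside box; Z[11]=1 extend→box=[11,12)
i=12: outside box; Z[12]=0
i=13: outside box; Z[13]=0
i=14: outside box; Z[14]=0
i=15: outside box; Z[15]=0
i=16: outside box; Z[16]=0
i=17: outside box; Z[17]=0
i=18: outside box; Z[18]=0
i=19: outside box; Z[19]=0
i=20: outside box; Z[20]=0
i=21: outside box; Z[21]=0
i=22: outside box; Z[22]=0
i=23: outside box; Z[23]=0
i=24: outside box; Z[24]=0
i=25: outside box; Z[25]=1 extend→box=[25,26)
i=26: outside box; Z[26]=0
i=27: outside box; Z[27]=0
i=28: outside box; Z[28]=2 extend→box=[28,30)
i=29: min(r-i=1, Z[1]=1)=1; Z[29]=2 extend→box=[29,31)
i=30: min(r-i=1, Z[1]=1)=1; Z[30]=1
i=31: outside box; Z[31]=0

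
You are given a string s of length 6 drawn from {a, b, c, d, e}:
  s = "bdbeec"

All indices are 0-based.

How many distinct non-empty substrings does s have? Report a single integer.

19

sorted suffixes:
  #0 SA[0]=0  'bdbeec'
  #1 SA[1]=2  'beec'
  #2 SA[2]=5  'c'
  #3 SA[3]=1  'dbeec'
  #4 SA[4]=4  'ec'
  #5 SA[5]=3  'eec'

SA = [0, 2, 5, 1, 4, 3]
[i] adj suffixes → lcp
  [1] 0/2 → 1 ('b')
  [2] 2/5 → 0 ('')
  [3] 5/1 → 0 ('')
  [4] 1/4 → 0 ('')
  [5] 4/3 → 1 ('e')

n(n+1)/2 = 6·7/2 = 21
Σ LCP = 0 + 1 + 0 + 0 + 0 + 1 = 2
distinct = 21 − 2 = 19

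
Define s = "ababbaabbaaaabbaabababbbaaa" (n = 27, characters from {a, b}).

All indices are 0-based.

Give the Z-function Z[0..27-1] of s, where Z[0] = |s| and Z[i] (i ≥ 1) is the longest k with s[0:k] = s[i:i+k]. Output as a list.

[27, 0, 2, 0, 0, 1, 2, 0, 0, 1, 1, 1, 2, 0, 0, 1, 4, 0, 5, 0, 2, 0, 0, 0, 1, 1, 1]

Z[0]=27
i=1: fresh scan; Z[1]=0
i=2: fresh scan; Z[2]=2 scan→box=[2,4)
i=3: min(r-i=1, Z[1]=0)=0; Z[3]=0
i=4: fresh scan; Z[4]=0
i=5: fresh scan; Z[5]=1 scan→box=[5,6)
i=6: fresh scan; Z[6]=2 scan→box=[6,8)
i=7: min(r-i=1, Z[1]=0)=0; Z[7]=0
i=8: fresh scan; Z[8]=0
i=9: fresh scan; Z[9]=1 scan→box=[9,10)
i=10: fresh scan; Z[10]=1 scan→box=[10,11)
i=11: fresh scan; Z[11]=1 scan→box=[11,12)
i=12: fresh scan; Z[12]=2 scan→box=[12,14)
i=13: min(r-i=1, Z[1]=0)=0; Z[13]=0
i=14: fresh scan; Z[14]=0
i=15: fresh scan; Z[15]=1 scan→box=[15,16)
i=16: fresh scan; Z[16]=4 scan→box=[16,20)
i=17: min(r-i=3, Z[1]=0)=0; Z[17]=0
i=18: min(r-i=2, Z[2]=2)=2; Z[18]=5 scan→box=[18,23)
i=19: min(r-i=4, Z[1]=0)=0; Z[19]=0
i=20: min(r-i=3, Z[2]=2)=2; Z[20]=2
i=21: min(r-i=2, Z[3]=0)=0; Z[21]=0
i=22: min(r-i=1, Z[4]=0)=0; Z[22]=0
i=23: fresh scan; Z[23]=0
i=24: fresh scan; Z[24]=1 scan→box=[24,25)
i=25: fresh scan; Z[25]=1 scan→box=[25,26)
i=26: fresh scan; Z[26]=1 scan→box=[26,27)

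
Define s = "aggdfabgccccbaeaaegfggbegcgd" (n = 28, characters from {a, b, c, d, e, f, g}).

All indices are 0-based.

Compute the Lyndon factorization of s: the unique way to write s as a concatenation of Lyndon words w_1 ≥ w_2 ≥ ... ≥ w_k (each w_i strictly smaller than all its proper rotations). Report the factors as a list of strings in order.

emit factor 1: 'aggdf' (i=0, period=5)
emit factor 2: 'abgccccbae' (i=5, period=10)
emit factor 3: 'aaegfggbegcgd' (i=15, period=13)

["aggdf", "abgccccbae", "aaegfggbegcgd"]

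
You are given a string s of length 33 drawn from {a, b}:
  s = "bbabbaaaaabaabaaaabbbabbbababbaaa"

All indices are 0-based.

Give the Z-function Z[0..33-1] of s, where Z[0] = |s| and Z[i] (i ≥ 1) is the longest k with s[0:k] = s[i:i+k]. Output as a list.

Z[0]=33
i=1: outside box; Z[1]=1 extend→box=[1,2)
i=2: outside box; Z[2]=0
i=3: outside box; Z[3]=3 extend→box=[3,6)
i=4: min(r-i=2, Z[1]=1)=1; Z[4]=1
i=5: min(r-i=1, Z[2]=0)=0; Z[5]=0
i=6: outside box; Z[6]=0
i=7: outside box; Z[7]=0
i=8: outside box; Z[8]=0
i=9: outside box; Z[9]=0
i=10: outside box; Z[10]=1 extend→box=[10,11)
i=11: outside box; Z[11]=0
i=12: outside box; Z[12]=0
i=13: outside box; Z[13]=1 extend→box=[13,14)
i=14: outside box; Z[14]=0
i=15: outside box; Z[15]=0
i=16: outside box; Z[16]=0
i=17: outside box; Z[17]=0
i=18: outside box; Z[18]=2 extend→box=[18,20)
i=19: min(r-i=1, Z[1]=1)=1; Z[19]=5 extend→box=[19,24)
i=20: min(r-i=4, Z[1]=1)=1; Z[20]=1
i=21: min(r-i=3, Z[2]=0)=0; Z[21]=0
i=22: min(r-i=2, Z[3]=3)=2; Z[22]=2
i=23: min(r-i=1, Z[4]=1)=1; Z[23]=4 extend→box=[23,27)
i=24: min(r-i=3, Z[1]=1)=1; Z[24]=1
i=25: min(r-i=2, Z[2]=0)=0; Z[25]=0
i=26: min(r-i=1, Z[3]=3)=1; Z[26]=1
i=27: outside box; Z[27]=0
i=28: outside box; Z[28]=3 extend→box=[28,31)
i=29: min(r-i=2, Z[1]=1)=1; Z[29]=1
i=30: min(r-i=1, Z[2]=0)=0; Z[30]=0
i=31: outside box; Z[31]=0
i=32: outside box; Z[32]=0

[33, 1, 0, 3, 1, 0, 0, 0, 0, 0, 1, 0, 0, 1, 0, 0, 0, 0, 2, 5, 1, 0, 2, 4, 1, 0, 1, 0, 3, 1, 0, 0, 0]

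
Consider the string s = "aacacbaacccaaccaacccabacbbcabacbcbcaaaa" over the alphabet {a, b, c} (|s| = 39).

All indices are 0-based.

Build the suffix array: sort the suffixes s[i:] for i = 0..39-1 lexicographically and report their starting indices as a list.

rank | idx | suffix
   0 |  38 | a
   1 |  37 | aa
   2 |  36 | aaa
   3 |  35 | aaaa
   4 |   0 | aacacbaacccaaccaacccabacbbcabacbcbcaaaa
   5 |  11 | aaccaacccabacbbcabacbcbcaaaa
   6 |   6 | aacccaaccaacccabacbbcabacbcbcaaaa
   7 |  15 | aacccabacbbcabacbcbcaaaa
   8 |  20 | abacbbcabacbcbcaaaa
   9 |  27 | abacbcbcaaaa
  10 |   1 | acacbaacccaaccaacccabacbbcabacbcbcaaaa
  11 |   3 | acbaacccaaccaacccabacbbcabacbcbcaaaa
  12 |  22 | acbbcabacbcbcaaaa
  13 |  29 | acbcbcaaaa
  14 |  12 | accaacccabacbbcabacbcbcaaaa
  15 |   7 | acccaaccaacccabacbbcabacbcbcaaaa
  16 |  16 | acccabacbbcabacbcbcaaaa
  17 |   5 | baacccaaccaacccabacbbcabacbcbcaaaa
  18 |  21 | bacbbcabacbcbcaaaa
  19 |  28 | bacbcbcaaaa
  20 |  24 | bbcabacbcbcaaaa
  21 |  33 | bcaaaa
  22 |  25 | bcabacbcbcaaaa
  23 |  31 | bcbcaaaa
  24 |  34 | caaaa
  25 |  10 | caaccaacccabacbbcabacbcbcaaaa
  26 |  14 | caacccabacbbcabacbcbcaaaa
  27 |  19 | cabacbbcabacbcbcaaaa
  28 |  26 | cabacbcbcaaaa
  29 |   2 | cacbaacccaaccaacccabacbbcabacbcbcaaaa
  30 |   4 | cbaacccaaccaacccabacbbcabacbcbcaaaa
  31 |  23 | cbbcabacbcbcaaaa
  32 |  32 | cbcaaaa
  33 |  30 | cbcbcaaaa
  34 |   9 | ccaaccaacccabacbbcabacbcbcaaaa
  35 |  13 | ccaacccabacbbcabacbcbcaaaa
  36 |  18 | ccabacbbcabacbcbcaaaa
  37 |   8 | cccaaccaacccabacbbcabacbcbcaaaa
  38 |  17 | cccabacbbcabacbcbcaaaa

[38, 37, 36, 35, 0, 11, 6, 15, 20, 27, 1, 3, 22, 29, 12, 7, 16, 5, 21, 28, 24, 33, 25, 31, 34, 10, 14, 19, 26, 2, 4, 23, 32, 30, 9, 13, 18, 8, 17]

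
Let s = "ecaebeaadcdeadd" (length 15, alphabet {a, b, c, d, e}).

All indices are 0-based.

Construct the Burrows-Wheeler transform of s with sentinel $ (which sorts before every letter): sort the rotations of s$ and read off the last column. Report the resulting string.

deaeceeddaacbda$

rank  rotation          last
    0  $ecaebeaadcdeadd  d
    1  aadcdeadd$ecaebe  e
    2  adcdeadd$ecaebea  a
    3  add$ecaebeaadcde  e
    4  aebeaadcdeadd$ec  c
    5  beaadcdeadd$ecae  e
    6  caebeaadcdeadd$e  e
    7  cdeadd$ecaebeaad  d
    8  d$ecaebeaadcdead  d
    9  dcdeadd$ecaebeaa  a
   10  dd$ecaebeaadcdea  a
   11  deadd$ecaebeaadc  c
   12  eaadcdeadd$ecaeb  b
   13  eadd$ecaebeaadcd  d
   14  ebeaadcdeadd$eca  a
   15  ecaebeaadcdeadd$  $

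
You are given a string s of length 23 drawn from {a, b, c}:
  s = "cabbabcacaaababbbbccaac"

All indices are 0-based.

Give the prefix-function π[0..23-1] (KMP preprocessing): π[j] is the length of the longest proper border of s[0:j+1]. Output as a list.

π[0] = 0
j=1 s[j]='a': π[1]=0 (border '')
j=2 s[j]='b': π[2]=0 (border '')
j=3 s[j]='b': π[3]=0 (border '')
j=4 s[j]='a': π[4]=0 (border '')
j=5 s[j]='b': π[5]=0 (border '')
j=6 s[j]='c': π[6]=1 (border 'c')
j=7 s[j]='a': π[7]=2 (border 'ca')
j=8 s[j]='c': k: 2→0; π[8]=1 (border 'c')
j=9 s[j]='a': π[9]=2 (border 'ca')
j=10 s[j]='a': k: 2→0; π[10]=0 (border '')
j=11 s[j]='a': π[11]=0 (border '')
j=12 s[j]='b': π[12]=0 (border '')
j=13 s[j]='a': π[13]=0 (border '')
j=14 s[j]='b': π[14]=0 (border '')
j=15 s[j]='b': π[15]=0 (border '')
j=16 s[j]='b': π[16]=0 (border '')
j=17 s[j]='b': π[17]=0 (border '')
j=18 s[j]='c': π[18]=1 (border 'c')
j=19 s[j]='c': k: 1→0; π[19]=1 (border 'c')
j=20 s[j]='a': π[20]=2 (border 'ca')
j=21 s[j]='a': k: 2→0; π[21]=0 (border '')
j=22 s[j]='c': π[22]=1 (border 'c')

[0, 0, 0, 0, 0, 0, 1, 2, 1, 2, 0, 0, 0, 0, 0, 0, 0, 0, 1, 1, 2, 0, 1]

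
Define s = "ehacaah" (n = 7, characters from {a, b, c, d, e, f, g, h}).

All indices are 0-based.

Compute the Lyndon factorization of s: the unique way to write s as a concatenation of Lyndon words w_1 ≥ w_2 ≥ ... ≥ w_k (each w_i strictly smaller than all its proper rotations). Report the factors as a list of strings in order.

["eh", "ac", "aah"]

emit factor 1: 'eh' (i=0, period=2)
emit factor 2: 'ac' (i=2, period=2)
emit factor 3: 'aah' (i=4, period=3)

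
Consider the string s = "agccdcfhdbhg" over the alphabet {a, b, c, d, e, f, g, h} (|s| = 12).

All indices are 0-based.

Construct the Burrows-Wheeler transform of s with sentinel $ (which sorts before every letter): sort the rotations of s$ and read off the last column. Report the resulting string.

rank  rotation       last
    0  $agccdcfhdbhg  g
    1  agccdcfhdbhg$  $
    2  bhg$agccdcfhd  d
    3  ccdcfhdbhg$ag  g
    4  cdcfhdbhg$agc  c
    5  cfhdbhg$agccd  d
    6  dbhg$agccdcfh  h
    7  dcfhdbhg$agcc  c
    8  fhdbhg$agccdc  c
    9  g$agccdcfhdbh  h
   10  gccdcfhdbhg$a  a
   11  hdbhg$agccdcf  f
   12  hg$agccdcfhdb  b

g$dgcdhcchafb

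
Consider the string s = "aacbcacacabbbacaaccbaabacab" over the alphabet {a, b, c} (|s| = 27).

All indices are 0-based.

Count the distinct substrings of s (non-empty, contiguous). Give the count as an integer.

rank→(start, suffix):
  0 → (20, 'aabacab')
  1 → (0, 'aacbcacacabbbacaaccbaabacab')
  2 → (15, 'aaccbaabacab')
  3 → (25, 'ab')
  4 → (21, 'abacab')
  5 → (9, 'abbbacaaccbaabacab')
  6 → (13, 'acaaccbaabacab')
  7 → (23, 'acab')
  8 → (7, 'acabbbacaaccbaabacab')
  9 → (5, 'acacabbbacaaccbaabacab')
  10 → (1, 'acbcacacabbbacaaccbaabacab')
  11 → (16, 'accbaabacab')
  12 → (26, 'b')
  13 → (19, 'baabacab')
  14 → (12, 'bacaaccbaabacab')
  15 → (22, 'bacab')
  16 → (11, 'bbacaaccbaabacab')
  17 → (10, 'bbbacaaccbaabacab')
  18 → (3, 'bcacacabbbacaaccbaabacab')
  19 → (14, 'caaccbaabacab')
  20 → (24, 'cab')
  21 → (8, 'cabbbacaaccbaabacab')
  22 → (6, 'cacabbbacaaccbaabacab')
  23 → (4, 'cacacabbbacaaccbaabacab')
  24 → (18, 'cbaabacab')
  25 → (2, 'cbcacacabbbacaaccbaabacab')
  26 → (17, 'ccbaabacab')

SA = [20, 0, 15, 25, 21, 9, 13, 23, 7, 5, 1, 16, 26, 19, 12, 22, 11, 10, 3, 14, 24, 8, 6, 4, 18, 2, 17]
rank  pair      lcp
   1  s[20:],s[0:]  2  'aa'
   2  s[0:],s[15:]  3  'aac'
   3  s[15:],s[25:]  1  'a'
   4  s[25:],s[21:]  2  'ab'
   5  s[21:],s[9:]  2  'ab'
   6  s[9:],s[13:]  1  'a'
   7  s[13:],s[23:]  3  'aca'
   8  s[23:],s[7:]  4  'acab'
   9  s[7:],s[5:]  3  'aca'
  10  s[5:],s[1:]  2  'ac'
  11  s[1:],s[16:]  2  'ac'
  12  s[16:],s[26:]  0  ''
  13  s[26:],s[19:]  1  'b'
  14  s[19:],s[12:]  2  'ba'
  15  s[12:],s[22:]  4  'baca'
  16  s[22:],s[11:]  1  'b'
  17  s[11:],s[10:]  2  'bb'
  18  s[10:],s[3:]  1  'b'
  19  s[3:],s[14:]  0  ''
  20  s[14:],s[24:]  2  'ca'
  21  s[24:],s[8:]  3  'cab'
  22  s[8:],s[6:]  2  'ca'
  23  s[6:],s[4:]  4  'caca'
  24  s[4:],s[18:]  1  'c'
  25  s[18:],s[2:]  2  'cb'
  26  s[2:],s[17:]  1  'c'

n(n+1)/2 = 27·28/2 = 378
Σ LCP = 0 + 2 + 3 + 1 + 2 + 2 + 1 + 3 + 4 + 3 + 2 + 2 + 0 + 1 + 2 + 4 + 1 + 2 + 1 + 0 + 2 + 3 + 2 + 4 + 1 + 2 + 1 = 51
distinct = 378 − 51 = 327

327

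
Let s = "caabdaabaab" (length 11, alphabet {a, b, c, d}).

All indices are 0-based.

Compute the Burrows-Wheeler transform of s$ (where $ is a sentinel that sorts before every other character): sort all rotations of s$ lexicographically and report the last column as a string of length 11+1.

rank  rotation      last
    0  $caabdaabaab  b
    1  aab$caabdaab  b
    2  aabaab$caabd  d
    3  aabdaabaab$c  c
    4  ab$caabdaaba  a
    5  abaab$caabda  a
    6  abdaabaab$ca  a
    7  b$caabdaabaa  a
    8  baab$caabdaa  a
    9  bdaabaab$caa  a
   10  caabdaabaab$  $
   11  daabaab$caab  b

bbdcaaaaaa$b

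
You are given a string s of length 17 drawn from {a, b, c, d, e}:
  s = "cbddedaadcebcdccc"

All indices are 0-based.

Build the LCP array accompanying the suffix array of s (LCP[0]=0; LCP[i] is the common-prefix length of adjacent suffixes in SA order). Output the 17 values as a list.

[0, 1, 0, 1, 0, 1, 1, 2, 1, 1, 0, 1, 2, 1, 1, 0, 1]

rank→(start, suffix):
  0 → (6, 'aadcebcdccc')
  1 → (7, 'adcebcdccc')
  2 → (11, 'bcdccc')
  3 → (1, 'bddedaadcebcdccc')
  4 → (16, 'c')
  5 → (0, 'cbddedaadcebcdccc')
  6 → (15, 'cc')
  7 → (14, 'ccc')
  8 → (12, 'cdccc')
  9 → (9, 'cebcdccc')
  10 → (5, 'daadcebcdccc')
  11 → (13, 'dccc')
  12 → (8, 'dcebcdccc')
  13 → (2, 'ddedaadcebcdccc')
  14 → (3, 'dedaadcebcdccc')
  15 → (10, 'ebcdccc')
  16 → (4, 'edaadcebcdccc')

SA = [6, 7, 11, 1, 16, 0, 15, 14, 12, 9, 5, 13, 8, 2, 3, 10, 4]
i: (SA[i-1],SA[i]) lcp shared
  1: (6,7) 1 'a'
  2: (7,11) 0 ''
  3: (11,1) 1 'b'
  4: (1,16) 0 ''
  5: (16,0) 1 'c'
  6: (0,15) 1 'c'
  7: (15,14) 2 'cc'
  8: (14,12) 1 'c'
  9: (12,9) 1 'c'
  10: (9,5) 0 ''
  11: (5,13) 1 'd'
  12: (13,8) 2 'dc'
  13: (8,2) 1 'd'
  14: (2,3) 1 'd'
  15: (3,10) 0 ''
  16: (10,4) 1 'e'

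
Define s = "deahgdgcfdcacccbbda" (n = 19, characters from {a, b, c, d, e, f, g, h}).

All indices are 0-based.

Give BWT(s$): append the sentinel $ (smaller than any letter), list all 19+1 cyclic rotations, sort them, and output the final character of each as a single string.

rank  rotation              last
    0  $deahgdgcfdcacccbbda  a
    1  a$deahgdgcfdcacccbbd  d
    2  acccbbda$deahgdgcfdc  c
    3  ahgdgcfdcacccbbda$de  e
    4  bbda$deahgdgcfdcaccc  c
    5  bda$deahgdgcfdcacccb  b
    6  cacccbbda$deahgdgcfd  d
    7  cbbda$deahgdgcfdcacc  c
    8  ccbbda$deahgdgcfdcac  c
    9  cccbbda$deahgdgcfdca  a
   10  cfdcacccbbda$deahgdg  g
   11  da$deahgdgcfdcacccbb  b
   12  dcacccbbda$deahgdgcf  f
   13  deahgdgcfdcacccbbda$  $
   14  dgcfdcacccbbda$deahg  g
   15  eahgdgcfdcacccbbda$d  d
   16  fdcacccbbda$deahgdgc  c
   17  gcfdcacccbbda$deahgd  d
   18  gdgcfdcacccbbda$deah  h
   19  hgdgcfdcacccbbda$dea  a

adcecbdccagbf$gdcdha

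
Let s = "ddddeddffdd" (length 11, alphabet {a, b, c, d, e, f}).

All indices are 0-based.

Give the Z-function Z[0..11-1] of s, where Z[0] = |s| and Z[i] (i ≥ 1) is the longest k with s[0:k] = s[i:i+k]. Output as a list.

[11, 3, 2, 1, 0, 2, 1, 0, 0, 2, 1]

Z[0]=11
i=1: i≥r, start 0; Z[1]=3 extend→box=[1,4)
i=2: min(r-i=2, Z[1]=3)=2; Z[2]=2
i=3: min(r-i=1, Z[2]=2)=1; Z[3]=1
i=4: i≥r, start 0; Z[4]=0
i=5: i≥r, start 0; Z[5]=2 extend→box=[5,7)
i=6: min(r-i=1, Z[1]=3)=1; Z[6]=1
i=7: i≥r, start 0; Z[7]=0
i=8: i≥r, start 0; Z[8]=0
i=9: i≥r, start 0; Z[9]=2 extend→box=[9,11)
i=10: min(r-i=1, Z[1]=3)=1; Z[10]=1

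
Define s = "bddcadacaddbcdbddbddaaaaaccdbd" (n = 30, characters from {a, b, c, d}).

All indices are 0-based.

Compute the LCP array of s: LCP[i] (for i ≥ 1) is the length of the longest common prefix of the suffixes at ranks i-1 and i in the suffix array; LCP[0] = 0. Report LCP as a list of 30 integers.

[0, 4, 3, 2, 1, 2, 1, 2, 0, 1, 2, 3, 3, 0, 3, 1, 1, 4, 0, 1, 2, 1, 2, 3, 4, 1, 1, 2, 3, 2]

rank | idx | suffix
   0 |  20 | aaaaaccdbd
   1 |  21 | aaaaccdbd
   2 |  22 | aaaccdbd
   3 |  23 | aaccdbd
   4 |   6 | acaddbcdbddbddaaaaaccdbd
   5 |  24 | accdbd
   6 |   4 | adacaddbcdbddbddaaaaaccdbd
   7 |   8 | addbcdbddbddaaaaaccdbd
   8 |  11 | bcdbddbddaaaaaccdbd
   9 |  28 | bd
  10 |  17 | bddaaaaaccdbd
  11 |  14 | bddbddaaaaaccdbd
  12 |   0 | bddcadacaddbcdbddbddaaaaaccdbd
  13 |   3 | cadacaddbcdbddbddaaaaaccdbd
  14 |   7 | caddbcdbddbddaaaaaccdbd
  15 |  25 | ccdbd
  16 |  26 | cdbd
  17 |  12 | cdbddbddaaaaaccdbd
  18 |  29 | d
  19 |  19 | daaaaaccdbd
  20 |   5 | dacaddbcdbddbddaaaaaccdbd
  21 |  10 | dbcdbddbddaaaaaccdbd
  22 |  27 | dbd
  23 |  16 | dbddaaaaaccdbd
  24 |  13 | dbddbddaaaaaccdbd
  25 |   2 | dcadacaddbcdbddbddaaaaaccdbd
  26 |  18 | ddaaaaaccdbd
  27 |   9 | ddbcdbddbddaaaaaccdbd
  28 |  15 | ddbddaaaaaccdbd
  29 |   1 | ddcadacaddbcdbddbddaaaaaccdbd

SA = [20, 21, 22, 23, 6, 24, 4, 8, 11, 28, 17, 14, 0, 3, 7, 25, 26, 12, 29, 19, 5, 10, 27, 16, 13, 2, 18, 9, 15, 1]
rank  pair      lcp
   1  s[20:],s[21:]  4  'aaaa'
   2  s[21:],s[22:]  3  'aaa'
   3  s[22:],s[23:]  2  'aa'
   4  s[23:],s[6:]  1  'a'
   5  s[6:],s[24:]  2  'ac'
   6  s[24:],s[4:]  1  'a'
   7  s[4:],s[8:]  2  'ad'
   8  s[8:],s[11:]  0  ''
   9  s[11:],s[28:]  1  'b'
  10  s[28:],s[17:]  2  'bd'
  11  s[17:],s[14:]  3  'bdd'
  12  s[14:],s[0:]  3  'bdd'
  13  s[0:],s[3:]  0  ''
  14  s[3:],s[7:]  3  'cad'
  15  s[7:],s[25:]  1  'c'
  16  s[25:],s[26:]  1  'c'
  17  s[26:],s[12:]  4  'cdbd'
  18  s[12:],s[29:]  0  ''
  19  s[29:],s[19:]  1  'd'
  20  s[19:],s[5:]  2  'da'
  21  s[5:],s[10:]  1  'd'
  22  s[10:],s[27:]  2  'db'
  23  s[27:],s[16:]  3  'dbd'
  24  s[16:],s[13:]  4  'dbdd'
  25  s[13:],s[2:]  1  'd'
  26  s[2:],s[18:]  1  'd'
  27  s[18:],s[9:]  2  'dd'
  28  s[9:],s[15:]  3  'ddb'
  29  s[15:],s[1:]  2  'dd'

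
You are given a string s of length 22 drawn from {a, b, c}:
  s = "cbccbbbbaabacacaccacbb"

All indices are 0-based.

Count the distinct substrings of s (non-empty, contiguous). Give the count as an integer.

216

rank | idx | suffix
   0 |   8 | aabacacaccacbb
   1 |   9 | abacacaccacbb
   2 |  11 | acacaccacbb
   3 |  13 | acaccacbb
   4 |  18 | acbb
   5 |  15 | accacbb
   6 |  21 | b
   7 |   7 | baabacacaccacbb
   8 |  10 | bacacaccacbb
   9 |  20 | bb
  10 |   6 | bbaabacacaccacbb
  11 |   5 | bbbaabacacaccacbb
  12 |   4 | bbbbaabacacaccacbb
  13 |   1 | bccbbbbaabacacaccacbb
  14 |  12 | cacaccacbb
  15 |  17 | cacbb
  16 |  14 | caccacbb
  17 |  19 | cbb
  18 |   3 | cbbbbaabacacaccacbb
  19 |   0 | cbccbbbbaabacacaccacbb
  20 |  16 | ccacbb
  21 |   2 | ccbbbbaabacacaccacbb

SA = [8, 9, 11, 13, 18, 15, 21, 7, 10, 20, 6, 5, 4, 1, 12, 17, 14, 19, 3, 0, 16, 2]
i: (SA[i-1],SA[i]) lcp shared
  1: (8,9) 1 'a'
  2: (9,11) 1 'a'
  3: (11,13) 4 'acac'
  4: (13,18) 2 'ac'
  5: (18,15) 2 'ac'
  6: (15,21) 0 ''
  7: (21,7) 1 'b'
  8: (7,10) 2 'ba'
  9: (10,20) 1 'b'
  10: (20,6) 2 'bb'
  11: (6,5) 2 'bb'
  12: (5,4) 3 'bbb'
  13: (4,1) 1 'b'
  14: (1,12) 0 ''
  15: (12,17) 3 'cac'
  16: (17,14) 3 'cac'
  17: (14,19) 1 'c'
  18: (19,3) 3 'cbb'
  19: (3,0) 2 'cb'
  20: (0,16) 1 'c'
  21: (16,2) 2 'cc'

n(n+1)/2 = 22·23/2 = 253
Σ LCP = 0 + 1 + 1 + 4 + 2 + 2 + 0 + 1 + 2 + 1 + 2 + 2 + 3 + 1 + 0 + 3 + 3 + 1 + 3 + 2 + 1 + 2 = 37
distinct = 253 − 37 = 216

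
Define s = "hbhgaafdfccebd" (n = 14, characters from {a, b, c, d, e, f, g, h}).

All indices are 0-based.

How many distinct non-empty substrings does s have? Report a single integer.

99

sorted suffixes:
  #0 SA[0]=4  'aafdfccebd'
  #1 SA[1]=5  'afdfccebd'
  #2 SA[2]=12  'bd'
  #3 SA[3]=1  'bhgaafdfccebd'
  #4 SA[4]=9  'ccebd'
  #5 SA[5]=10  'cebd'
  #6 SA[6]=13  'd'
  #7 SA[7]=7  'dfccebd'
  #8 SA[8]=11  'ebd'
  #9 SA[9]=8  'fccebd'
  #10 SA[10]=6  'fdfccebd'
  #11 SA[11]=3  'gaafdfccebd'
  #12 SA[12]=0  'hbhgaafdfccebd'
  #13 SA[13]=2  'hgaafdfccebd'

SA = [4, 5, 12, 1, 9, 10, 13, 7, 11, 8, 6, 3, 0, 2]
[i] adj suffixes → lcp
  [1] 4/5 → 1 ('a')
  [2] 5/12 → 0 ('')
  [3] 12/1 → 1 ('b')
  [4] 1/9 → 0 ('')
  [5] 9/10 → 1 ('c')
  [6] 10/13 → 0 ('')
  [7] 13/7 → 1 ('d')
  [8] 7/11 → 0 ('')
  [9] 11/8 → 0 ('')
  [10] 8/6 → 1 ('f')
  [11] 6/3 → 0 ('')
  [12] 3/0 → 0 ('')
  [13] 0/2 → 1 ('h')

n(n+1)/2 = 14·15/2 = 105
Σ LCP = 0 + 1 + 0 + 1 + 0 + 1 + 0 + 1 + 0 + 0 + 1 + 0 + 0 + 1 = 6
distinct = 105 − 6 = 99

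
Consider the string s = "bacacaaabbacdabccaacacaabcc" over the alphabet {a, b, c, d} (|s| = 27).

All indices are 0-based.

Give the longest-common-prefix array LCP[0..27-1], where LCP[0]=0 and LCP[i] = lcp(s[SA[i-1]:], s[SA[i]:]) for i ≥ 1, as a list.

rank | idx | suffix
   0 |   5 | aaabbacdabccaacacaabcc
   1 |   6 | aabbacdabccaacacaabcc
   2 |  22 | aabcc
   3 |  17 | aacacaabcc
   4 |   7 | abbacdabccaacacaabcc
   5 |  23 | abcc
   6 |  13 | abccaacacaabcc
   7 |   3 | acaaabbacdabccaacacaabcc
   8 |  20 | acaabcc
   9 |   1 | acacaaabbacdabccaacacaabcc
  10 |  18 | acacaabcc
  11 |  10 | acdabccaacacaabcc
  12 |   0 | bacacaaabbacdabccaacacaabcc
  13 |   9 | bacdabccaacacaabcc
  14 |   8 | bbacdabccaacacaabcc
  15 |  24 | bcc
  16 |  14 | bccaacacaabcc
  17 |  26 | c
  18 |   4 | caaabbacdabccaacacaabcc
  19 |  21 | caabcc
  20 |  16 | caacacaabcc
  21 |   2 | cacaaabbacdabccaacacaabcc
  22 |  19 | cacaabcc
  23 |  25 | cc
  24 |  15 | ccaacacaabcc
  25 |  11 | cdabccaacacaabcc
  26 |  12 | dabccaacacaabcc

SA = [5, 6, 22, 17, 7, 23, 13, 3, 20, 1, 18, 10, 0, 9, 8, 24, 14, 26, 4, 21, 16, 2, 19, 25, 15, 11, 12]
i: (SA[i-1],SA[i]) lcp shared
  1: (5,6) 2 'aa'
  2: (6,22) 3 'aab'
  3: (22,17) 2 'aa'
  4: (17,7) 1 'a'
  5: (7,23) 2 'ab'
  6: (23,13) 4 'abcc'
  7: (13,3) 1 'a'
  8: (3,20) 4 'acaa'
  9: (20,1) 3 'aca'
  10: (1,18) 6 'acacaa'
  11: (18,10) 2 'ac'
  12: (10,0) 0 ''
  13: (0,9) 3 'bac'
  14: (9,8) 1 'b'
  15: (8,24) 1 'b'
  16: (24,14) 3 'bcc'
  17: (14,26) 0 ''
  18: (26,4) 1 'c'
  19: (4,21) 3 'caa'
  20: (21,16) 3 'caa'
  21: (16,2) 2 'ca'
  22: (2,19) 5 'cacaa'
  23: (19,25) 1 'c'
  24: (25,15) 2 'cc'
  25: (15,11) 1 'c'
  26: (11,12) 0 ''

[0, 2, 3, 2, 1, 2, 4, 1, 4, 3, 6, 2, 0, 3, 1, 1, 3, 0, 1, 3, 3, 2, 5, 1, 2, 1, 0]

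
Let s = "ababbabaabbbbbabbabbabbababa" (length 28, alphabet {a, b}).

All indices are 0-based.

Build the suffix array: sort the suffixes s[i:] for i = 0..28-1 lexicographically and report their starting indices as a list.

[27, 7, 25, 5, 23, 0, 2, 20, 17, 14, 8, 26, 6, 24, 4, 22, 1, 19, 16, 13, 3, 21, 18, 15, 12, 11, 10, 9]

sorted suffixes:
  #0 SA[0]=27  'a'
  #1 SA[1]=7  'aabbbbbabbabbabbababa'
  #2 SA[2]=25  'aba'
  #3 SA[3]=5  'abaabbbbbabbabbabbababa'
  #4 SA[4]=23  'ababa'
  #5 SA[5]=0  'ababbabaabbbbbabbabbabbababa'
  #6 SA[6]=2  'abbabaabbbbbabbabbabbababa'
  #7 SA[7]=20  'abbababa'
  #8 SA[8]=17  'abbabbababa'
  #9 SA[9]=14  'abbabbabbababa'
  #10 SA[10]=8  'abbbbbabbabbabbababa'
  #11 SA[11]=26  'ba'
  #12 SA[12]=6  'baabbbbbabbabbabbababa'
  #13 SA[13]=24  'baba'
  #14 SA[14]=4  'babaabbbbbabbabbabbababa'
  #15 SA[15]=22  'bababa'
  #16 SA[16]=1  'babbabaabbbbbabbabbabbababa'
  #17 SA[17]=19  'babbababa'
  #18 SA[18]=16  'babbabbababa'
  #19 SA[19]=13  'babbabbabbababa'
  #20 SA[20]=3  'bbabaabbbbbabbabbabbababa'
  #21 SA[21]=21  'bbababa'
  #22 SA[22]=18  'bbabbababa'
  #23 SA[23]=15  'bbabbabbababa'
  #24 SA[24]=12  'bbabbabbabbababa'
  #25 SA[25]=11  'bbbabbabbabbababa'
  #26 SA[26]=10  'bbbbabbabbabbababa'
  #27 SA[27]=9  'bbbbbabbabbabbababa'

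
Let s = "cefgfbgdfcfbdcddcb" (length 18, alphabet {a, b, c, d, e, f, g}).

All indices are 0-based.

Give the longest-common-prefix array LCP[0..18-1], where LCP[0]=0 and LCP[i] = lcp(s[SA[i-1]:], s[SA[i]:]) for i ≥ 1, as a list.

rank→(start, suffix):
  0 → (17, 'b')
  1 → (11, 'bdcddcb')
  2 → (5, 'bgdfcfbdcddcb')
  3 → (16, 'cb')
  4 → (13, 'cddcb')
  5 → (0, 'cefgfbgdfcfbdcddcb')
  6 → (9, 'cfbdcddcb')
  7 → (15, 'dcb')
  8 → (12, 'dcddcb')
  9 → (14, 'ddcb')
  10 → (7, 'dfcfbdcddcb')
  11 → (1, 'efgfbgdfcfbdcddcb')
  12 → (10, 'fbdcddcb')
  13 → (4, 'fbgdfcfbdcddcb')
  14 → (8, 'fcfbdcddcb')
  15 → (2, 'fgfbgdfcfbdcddcb')
  16 → (6, 'gdfcfbdcddcb')
  17 → (3, 'gfbgdfcfbdcddcb')

SA = [17, 11, 5, 16, 13, 0, 9, 15, 12, 14, 7, 1, 10, 4, 8, 2, 6, 3]
[i] adj suffixes → lcp
  [1] 17/11 → 1 ('b')
  [2] 11/5 → 1 ('b')
  [3] 5/16 → 0 ('')
  [4] 16/13 → 1 ('c')
  [5] 13/0 → 1 ('c')
  [6] 0/9 → 1 ('c')
  [7] 9/15 → 0 ('')
  [8] 15/12 → 2 ('dc')
  [9] 12/14 → 1 ('d')
  [10] 14/7 → 1 ('d')
  [11] 7/1 → 0 ('')
  [12] 1/10 → 0 ('')
  [13] 10/4 → 2 ('fb')
  [14] 4/8 → 1 ('f')
  [15] 8/2 → 1 ('f')
  [16] 2/6 → 0 ('')
  [17] 6/3 → 1 ('g')

[0, 1, 1, 0, 1, 1, 1, 0, 2, 1, 1, 0, 0, 2, 1, 1, 0, 1]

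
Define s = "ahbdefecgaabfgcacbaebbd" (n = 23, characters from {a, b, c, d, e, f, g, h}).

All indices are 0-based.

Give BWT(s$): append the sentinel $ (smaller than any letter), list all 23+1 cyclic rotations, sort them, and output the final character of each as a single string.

dgacb$cebhagaebbafdebcfa

rank  rotation                  last
    0  $ahbdefecgaabfgcacbaebbd  d
    1  aabfgcacbaebbd$ahbdefecg  g
    2  abfgcacbaebbd$ahbdefecga  a
    3  acbaebbd$ahbdefecgaabfgc  c
    4  aebbd$ahbdefecgaabfgcacb  b
    5  ahbdefecgaabfgcacbaebbd$  $
    6  baebbd$ahbdefecgaabfgcac  c
    7  bbd$ahbdefecgaabfgcacbae  e
    8  bd$ahbdefecgaabfgcacbaeb  b
    9  bdefecgaabfgcacbaebbd$ah  h
   10  bfgcacbaebbd$ahbdefecgaa  a
   11  cacbaebbd$ahbdefecgaabfg  g
   12  cbaebbd$ahbdefecgaabfgca  a
   13  cgaabfgcacbaebbd$ahbdefe  e
   14  d$ahbdefecgaabfgcacbaebb  b
   15  defecgaabfgcacbaebbd$ahb  b
   16  ebbd$ahbdefecgaabfgcacba  a
   17  ecgaabfgcacbaebbd$ahbdef  f
   18  efecgaabfgcacbaebbd$ahbd  d
   19  fecgaabfgcacbaebbd$ahbde  e
   20  fgcacbaebbd$ahbdefecgaab  b
   21  gaabfgcacbaebbd$ahbdefec  c
   22  gcacbaebbd$ahbdefecgaabf  f
   23  hbdefecgaabfgcacbaebbd$a  a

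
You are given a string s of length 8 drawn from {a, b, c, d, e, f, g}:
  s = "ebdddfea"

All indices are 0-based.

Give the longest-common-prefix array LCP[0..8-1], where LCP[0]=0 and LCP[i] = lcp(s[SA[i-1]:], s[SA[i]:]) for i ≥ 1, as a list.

[0, 0, 0, 2, 1, 0, 1, 0]

rank→(start, suffix):
  0 → (7, 'a')
  1 → (1, 'bdddfea')
  2 → (2, 'dddfea')
  3 → (3, 'ddfea')
  4 → (4, 'dfea')
  5 → (6, 'ea')
  6 → (0, 'ebdddfea')
  7 → (5, 'fea')

SA = [7, 1, 2, 3, 4, 6, 0, 5]
i: (SA[i-1],SA[i]) lcp shared
  1: (7,1) 0 ''
  2: (1,2) 0 ''
  3: (2,3) 2 'dd'
  4: (3,4) 1 'd'
  5: (4,6) 0 ''
  6: (6,0) 1 'e'
  7: (0,5) 0 ''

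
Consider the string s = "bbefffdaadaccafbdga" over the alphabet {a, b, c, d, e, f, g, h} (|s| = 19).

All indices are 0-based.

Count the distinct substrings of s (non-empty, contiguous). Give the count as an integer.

176

sorted suffixes:
  #0 SA[0]=18  'a'
  #1 SA[1]=7  'aadaccafbdga'
  #2 SA[2]=10  'accafbdga'
  #3 SA[3]=8  'adaccafbdga'
  #4 SA[4]=13  'afbdga'
  #5 SA[5]=0  'bbefffdaadaccafbdga'
  #6 SA[6]=15  'bdga'
  #7 SA[7]=1  'befffdaadaccafbdga'
  #8 SA[8]=12  'cafbdga'
  #9 SA[9]=11  'ccafbdga'
  #10 SA[10]=6  'daadaccafbdga'
  #11 SA[11]=9  'daccafbdga'
  #12 SA[12]=16  'dga'
  #13 SA[13]=2  'efffdaadaccafbdga'
  #14 SA[14]=14  'fbdga'
  #15 SA[15]=5  'fdaadaccafbdga'
  #16 SA[16]=4  'ffdaadaccafbdga'
  #17 SA[17]=3  'fffdaadaccafbdga'
  #18 SA[18]=17  'ga'

SA = [18, 7, 10, 8, 13, 0, 15, 1, 12, 11, 6, 9, 16, 2, 14, 5, 4, 3, 17]
[i] adj suffixes → lcp
  [1] 18/7 → 1 ('a')
  [2] 7/10 → 1 ('a')
  [3] 10/8 → 1 ('a')
  [4] 8/13 → 1 ('a')
  [5] 13/0 → 0 ('')
  [6] 0/15 → 1 ('b')
  [7] 15/1 → 1 ('b')
  [8] 1/12 → 0 ('')
  [9] 12/11 → 1 ('c')
  [10] 11/6 → 0 ('')
  [11] 6/9 → 2 ('da')
  [12] 9/16 → 1 ('d')
  [13] 16/2 → 0 ('')
  [14] 2/14 → 0 ('')
  [15] 14/5 → 1 ('f')
  [16] 5/4 → 1 ('f')
  [17] 4/3 → 2 ('ff')
  [18] 3/17 → 0 ('')

n(n+1)/2 = 19·20/2 = 190
Σ LCP = 0 + 1 + 1 + 1 + 1 + 0 + 1 + 1 + 0 + 1 + 0 + 2 + 1 + 0 + 0 + 1 + 1 + 2 + 0 = 14
distinct = 190 − 14 = 176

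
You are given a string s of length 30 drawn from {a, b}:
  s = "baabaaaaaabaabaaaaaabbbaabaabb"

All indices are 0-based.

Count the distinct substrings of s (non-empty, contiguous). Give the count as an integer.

339

rank | idx | suffix
   0 |   4 | aaaaaabaabaaaaaabbbaabaabb
   1 |  14 | aaaaaabbbaabaabb
   2 |   5 | aaaaabaabaaaaaabbbaabaabb
   3 |  15 | aaaaabbbaabaabb
   4 |   6 | aaaabaabaaaaaabbbaabaabb
   5 |  16 | aaaabbbaabaabb
   6 |   7 | aaabaabaaaaaabbbaabaabb
   7 |  17 | aaabbbaabaabb
   8 |   1 | aabaaaaaabaabaaaaaabbbaabaabb
   9 |  11 | aabaaaaaabbbaabaabb
  10 |   8 | aabaabaaaaaabbbaabaabb
  11 |  23 | aabaabb
  12 |  26 | aabb
  13 |  18 | aabbbaabaabb
  14 |   2 | abaaaaaabaabaaaaaabbbaabaabb
  15 |  12 | abaaaaaabbbaabaabb
  16 |   9 | abaabaaaaaabbbaabaabb
  17 |  24 | abaabb
  18 |  27 | abb
  19 |  19 | abbbaabaabb
  20 |  29 | b
  21 |   3 | baaaaaabaabaaaaaabbbaabaabb
  22 |  13 | baaaaaabbbaabaabb
  23 |   0 | baabaaaaaabaabaaaaaabbbaabaabb
  24 |  10 | baabaaaaaabbbaabaabb
  25 |  22 | baabaabb
  26 |  25 | baabb
  27 |  28 | bb
  28 |  21 | bbaabaabb
  29 |  20 | bbbaabaabb

SA = [4, 14, 5, 15, 6, 16, 7, 17, 1, 11, 8, 23, 26, 18, 2, 12, 9, 24, 27, 19, 29, 3, 13, 0, 10, 22, 25, 28, 21, 20]
i: (SA[i-1],SA[i]) lcp shared
  1: (4,14) 7 'aaaaaab'
  2: (14,5) 5 'aaaaa'
  3: (5,15) 6 'aaaaab'
  4: (15,6) 4 'aaaa'
  5: (6,16) 5 'aaaab'
  6: (16,7) 3 'aaa'
  7: (7,17) 4 'aaab'
  8: (17,1) 2 'aa'
  9: (1,11) 10 'aabaaaaaab'
  10: (11,8) 5 'aabaa'
  11: (8,23) 6 'aabaab'
  12: (23,26) 3 'aab'
  13: (26,18) 4 'aabb'
  14: (18,2) 1 'a'
  15: (2,12) 9 'abaaaaaab'
  16: (12,9) 4 'abaa'
  17: (9,24) 5 'abaab'
  18: (24,27) 2 'ab'
  19: (27,19) 3 'abb'
  20: (19,29) 0 ''
  21: (29,3) 1 'b'
  22: (3,13) 8 'baaaaaab'
  23: (13,0) 3 'baa'
  24: (0,10) 11 'baabaaaaaab'
  25: (10,22) 6 'baabaa'
  26: (22,25) 4 'baab'
  27: (25,28) 1 'b'
  28: (28,21) 2 'bb'
  29: (21,20) 2 'bb'

n(n+1)/2 = 30·31/2 = 465
Σ LCP = 0 + 7 + 5 + 6 + 4 + 5 + 3 + 4 + 2 + 10 + 5 + 6 + 3 + 4 + 1 + 9 + 4 + 5 + 2 + 3 + 0 + 1 + 8 + 3 + 11 + 6 + 4 + 1 + 2 + 2 = 126
distinct = 465 − 126 = 339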